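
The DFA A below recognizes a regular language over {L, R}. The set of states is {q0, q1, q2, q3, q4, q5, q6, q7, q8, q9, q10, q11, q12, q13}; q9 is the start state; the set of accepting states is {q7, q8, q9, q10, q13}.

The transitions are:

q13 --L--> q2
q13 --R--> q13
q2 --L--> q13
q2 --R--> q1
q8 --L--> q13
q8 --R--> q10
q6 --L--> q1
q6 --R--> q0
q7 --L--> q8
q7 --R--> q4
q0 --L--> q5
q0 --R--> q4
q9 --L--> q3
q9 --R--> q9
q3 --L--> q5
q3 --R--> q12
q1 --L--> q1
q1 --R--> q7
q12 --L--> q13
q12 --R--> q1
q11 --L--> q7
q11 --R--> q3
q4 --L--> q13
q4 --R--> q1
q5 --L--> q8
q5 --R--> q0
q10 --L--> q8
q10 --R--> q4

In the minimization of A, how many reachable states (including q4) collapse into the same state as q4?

3

States {q6,q11} cannot be reached from the start state, so discard them.
P0 = {q7,q8,q9,q10,q13} | {q0,q1,q2,q3,q4,q5,q12}.
Split {q7,q8,q9,q10,q13} by δ(·,L) → {q7,q8,q10} and {q9,q13}.
On input L, block {q7,q8,q10} splits into {q7,q10} and {q8}.
Refine {q0,q1,q2,q3,q4,q5,q12} on symbol L: members go to different blocks, giving {q0,q1,q3} and {q2,q4,q12} and {q5}.
On input L, block {q0,q1,q3} splits into {q0,q3} and {q1}.
On input L, block {q9,q13} splits into {q9} and {q13}.
No further refinement is possible. Final partition (8 blocks): {q7,q10} | {q0,q3} | {q9} | {q8} | {q2,q4,q12} | {q5} | {q1} | {q13}.
The equivalence class containing q4 is {q2,q4,q12}, of size 3.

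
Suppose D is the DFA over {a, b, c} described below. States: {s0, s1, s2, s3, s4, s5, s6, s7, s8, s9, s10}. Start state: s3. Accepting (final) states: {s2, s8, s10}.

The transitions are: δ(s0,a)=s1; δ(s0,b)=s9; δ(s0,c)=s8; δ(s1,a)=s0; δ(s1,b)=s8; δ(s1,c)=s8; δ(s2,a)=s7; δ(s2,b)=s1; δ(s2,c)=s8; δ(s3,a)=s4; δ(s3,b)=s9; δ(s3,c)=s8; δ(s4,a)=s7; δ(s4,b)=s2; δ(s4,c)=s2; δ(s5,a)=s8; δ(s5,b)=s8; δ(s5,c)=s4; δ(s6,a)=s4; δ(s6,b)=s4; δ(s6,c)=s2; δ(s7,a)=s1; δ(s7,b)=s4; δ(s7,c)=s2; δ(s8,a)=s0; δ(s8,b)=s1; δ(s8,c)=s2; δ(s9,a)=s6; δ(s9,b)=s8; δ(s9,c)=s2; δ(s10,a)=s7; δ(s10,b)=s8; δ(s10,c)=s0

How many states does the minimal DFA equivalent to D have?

First remove the unreachable states {s5,s10}; 9 states remain.
Start with accepting vs non-accepting: {s2,s8} | {s0,s1,s3,s4,s6,s7,s9}.
On input b, block {s0,s1,s3,s4,s6,s7,s9} splits into {s0,s3,s6,s7} and {s1,s4,s9}.
Stable partition: {s2,s8} | {s0,s3,s6,s7} | {s1,s4,s9} — 3 equivalence classes.

3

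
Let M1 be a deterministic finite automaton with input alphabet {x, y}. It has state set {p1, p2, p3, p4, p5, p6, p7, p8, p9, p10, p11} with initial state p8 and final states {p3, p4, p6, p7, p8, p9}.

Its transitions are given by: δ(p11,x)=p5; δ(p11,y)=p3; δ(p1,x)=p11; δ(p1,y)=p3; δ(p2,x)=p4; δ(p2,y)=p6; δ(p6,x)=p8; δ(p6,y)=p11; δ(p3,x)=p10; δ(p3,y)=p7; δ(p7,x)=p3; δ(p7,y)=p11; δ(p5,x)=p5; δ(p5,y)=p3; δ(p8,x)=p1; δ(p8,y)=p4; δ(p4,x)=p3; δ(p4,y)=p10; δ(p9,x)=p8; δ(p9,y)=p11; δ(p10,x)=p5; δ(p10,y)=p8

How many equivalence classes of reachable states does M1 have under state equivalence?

3

First remove the unreachable states {p2,p6,p9}; 8 states remain.
Initial partition by acceptance: {p3,p4,p7,p8} | {p1,p5,p10,p11}.
Split {p3,p4,p7,p8} by δ(·,x) → {p3,p8} and {p4,p7}.
Stable partition: {p3,p8} | {p1,p5,p10,p11} | {p4,p7} — 3 equivalence classes.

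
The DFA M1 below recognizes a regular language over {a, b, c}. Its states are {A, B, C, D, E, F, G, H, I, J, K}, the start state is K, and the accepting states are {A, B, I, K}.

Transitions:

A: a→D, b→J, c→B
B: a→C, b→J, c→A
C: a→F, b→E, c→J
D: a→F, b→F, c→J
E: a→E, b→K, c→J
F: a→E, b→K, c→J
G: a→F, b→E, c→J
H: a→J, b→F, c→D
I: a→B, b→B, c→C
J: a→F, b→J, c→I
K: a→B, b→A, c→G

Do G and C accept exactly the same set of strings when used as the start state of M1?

Yes

Reachable states from the start: {A,B,C,D,E,F,G,I,J,K}. Unreachable: {H} — drop them.
P0 = {A,B,I,K} | {C,D,E,F,G,J}.
Refine {A,B,I,K} on symbol a: members go to different blocks, giving {A,B} and {I,K}.
On input b, block {C,D,E,F,G,J} splits into {C,D,G,J} and {E,F}.
Split {C,D,G,J} by δ(·,b) → {C,D,G} and {J}.
No further refinement is possible. Final partition (5 blocks): {A,B} | {C,D,G} | {I,K} | {E,F} | {J}.
G and C lie in the same block of the stable partition, so they are equivalent — no string distinguishes them.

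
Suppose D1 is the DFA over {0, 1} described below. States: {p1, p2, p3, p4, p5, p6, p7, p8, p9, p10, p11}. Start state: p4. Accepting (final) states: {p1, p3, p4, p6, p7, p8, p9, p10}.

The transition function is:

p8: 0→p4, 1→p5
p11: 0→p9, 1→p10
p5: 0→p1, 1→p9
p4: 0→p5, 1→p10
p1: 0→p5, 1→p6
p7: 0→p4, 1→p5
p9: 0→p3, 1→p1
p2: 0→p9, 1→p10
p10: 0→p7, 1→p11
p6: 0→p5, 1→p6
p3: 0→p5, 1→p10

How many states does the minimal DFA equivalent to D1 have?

7

Reachable states from the start: {p1,p3,p4,p5,p6,p7,p9,p10,p11}. Unreachable: {p2,p8} — drop them.
Start with accepting vs non-accepting: {p1,p3,p4,p6,p7,p9,p10} | {p5,p11}.
Refine {p1,p3,p4,p6,p7,p9,p10} on symbol 0: members go to different blocks, giving {p1,p3,p4,p6} and {p7,p9,p10}.
On input 1, block {p1,p3,p4,p6} splits into {p1,p6} and {p3,p4}.
Split {p5,p11} by δ(·,0) → {p5} and {p11}.
On input 0, block {p7,p9,p10} splits into {p7,p9} and {p10}.
On input 1, block {p7,p9} splits into {p7} and {p9}.
The partition is now stable with 7 blocks: {p1,p6} | {p5} | {p7} | {p3,p4} | {p11} | {p10} | {p9}.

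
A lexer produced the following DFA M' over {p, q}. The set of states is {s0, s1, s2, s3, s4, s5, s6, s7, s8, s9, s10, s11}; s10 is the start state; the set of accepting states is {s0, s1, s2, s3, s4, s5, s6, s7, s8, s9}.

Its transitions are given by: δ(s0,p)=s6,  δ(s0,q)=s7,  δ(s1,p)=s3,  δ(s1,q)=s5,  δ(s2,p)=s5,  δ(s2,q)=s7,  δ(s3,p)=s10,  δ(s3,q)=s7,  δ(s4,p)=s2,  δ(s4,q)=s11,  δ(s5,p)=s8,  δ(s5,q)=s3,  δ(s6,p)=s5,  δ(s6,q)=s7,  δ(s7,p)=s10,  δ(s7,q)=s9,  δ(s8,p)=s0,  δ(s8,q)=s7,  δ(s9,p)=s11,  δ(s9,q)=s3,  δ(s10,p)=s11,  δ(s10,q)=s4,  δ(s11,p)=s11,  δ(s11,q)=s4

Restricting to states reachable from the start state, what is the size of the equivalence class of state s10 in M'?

2

States {s1} cannot be reached from the start state, so discard them.
P0 = {s0,s2,s3,s4,s5,s6,s7,s8,s9} | {s10,s11}.
On input p, block {s0,s2,s3,s4,s5,s6,s7,s8,s9} splits into {s0,s2,s4,s5,s6,s8} and {s3,s7,s9}.
Split {s0,s2,s4,s5,s6,s8} by δ(·,q) → {s0,s2,s5,s6,s8} and {s4}.
The partition is now stable with 4 blocks: {s0,s2,s5,s6,s8} | {s10,s11} | {s3,s7,s9} | {s4}.
State s10 belongs to the block {s10,s11}, which has 2 states.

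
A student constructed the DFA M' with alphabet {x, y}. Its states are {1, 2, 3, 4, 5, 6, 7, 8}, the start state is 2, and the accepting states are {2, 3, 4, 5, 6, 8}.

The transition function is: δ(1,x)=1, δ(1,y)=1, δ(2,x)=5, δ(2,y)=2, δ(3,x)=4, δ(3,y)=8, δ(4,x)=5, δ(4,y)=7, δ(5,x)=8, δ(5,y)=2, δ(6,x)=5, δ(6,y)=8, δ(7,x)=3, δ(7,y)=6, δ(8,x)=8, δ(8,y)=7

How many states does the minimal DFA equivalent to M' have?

7

First remove the unreachable states {1}; 7 states remain.
P0 = {2,3,4,5,6,8} | {7}.
On input y, block {2,3,4,5,6,8} splits into {2,3,5,6} and {4,8}.
On input x, block {2,3,5,6} splits into {2,6} and {3,5}.
On input y, block {2,6} splits into {2} and {6}.
Refine {4,8} on symbol x: members go to different blocks, giving {4} and {8}.
Refine {3,5} on symbol x: members go to different blocks, giving {3} and {5}.
No further refinement is possible. Final partition (7 blocks): {2} | {7} | {4} | {3} | {6} | {8} | {5}.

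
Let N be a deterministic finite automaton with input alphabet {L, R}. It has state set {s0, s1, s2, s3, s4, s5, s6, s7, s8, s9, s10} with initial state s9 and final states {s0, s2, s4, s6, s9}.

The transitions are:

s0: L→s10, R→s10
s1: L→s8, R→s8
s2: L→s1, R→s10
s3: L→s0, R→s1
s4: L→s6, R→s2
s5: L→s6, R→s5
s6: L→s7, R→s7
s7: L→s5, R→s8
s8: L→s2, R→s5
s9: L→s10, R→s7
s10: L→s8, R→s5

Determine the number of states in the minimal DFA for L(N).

3

Reachable states from the start: {s1,s2,s5,s6,s7,s8,s9,s10}. Unreachable: {s0,s3,s4} — drop them.
Initial partition by acceptance: {s2,s6,s9} | {s1,s5,s7,s8,s10}.
On input L, block {s1,s5,s7,s8,s10} splits into {s1,s7,s10} and {s5,s8}.
Stable partition: {s2,s6,s9} | {s1,s7,s10} | {s5,s8} — 3 equivalence classes.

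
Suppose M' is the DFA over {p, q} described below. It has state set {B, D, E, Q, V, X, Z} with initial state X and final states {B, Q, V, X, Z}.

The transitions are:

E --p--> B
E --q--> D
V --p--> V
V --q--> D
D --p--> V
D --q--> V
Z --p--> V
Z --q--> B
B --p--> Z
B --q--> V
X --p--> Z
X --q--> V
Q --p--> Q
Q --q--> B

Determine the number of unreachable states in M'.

2

No path from X leads to E, Q; the other 5 states are all reachable.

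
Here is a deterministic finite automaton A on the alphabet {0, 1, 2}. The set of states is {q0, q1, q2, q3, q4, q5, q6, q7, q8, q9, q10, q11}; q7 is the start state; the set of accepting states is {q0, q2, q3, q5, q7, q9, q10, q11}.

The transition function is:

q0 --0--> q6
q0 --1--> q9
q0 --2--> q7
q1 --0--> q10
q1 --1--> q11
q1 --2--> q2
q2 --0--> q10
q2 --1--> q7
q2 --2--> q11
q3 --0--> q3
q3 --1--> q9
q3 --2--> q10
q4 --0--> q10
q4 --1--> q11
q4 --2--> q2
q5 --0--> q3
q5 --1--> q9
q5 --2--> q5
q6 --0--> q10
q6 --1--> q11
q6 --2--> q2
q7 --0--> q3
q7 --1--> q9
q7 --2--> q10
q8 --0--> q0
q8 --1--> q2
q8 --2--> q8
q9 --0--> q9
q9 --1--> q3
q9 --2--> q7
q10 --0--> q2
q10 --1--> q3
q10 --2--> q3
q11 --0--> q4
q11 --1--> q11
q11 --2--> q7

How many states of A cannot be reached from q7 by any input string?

5

No path from q7 leads to q0, q1, q5, q6, q8; the other 7 states are all reachable.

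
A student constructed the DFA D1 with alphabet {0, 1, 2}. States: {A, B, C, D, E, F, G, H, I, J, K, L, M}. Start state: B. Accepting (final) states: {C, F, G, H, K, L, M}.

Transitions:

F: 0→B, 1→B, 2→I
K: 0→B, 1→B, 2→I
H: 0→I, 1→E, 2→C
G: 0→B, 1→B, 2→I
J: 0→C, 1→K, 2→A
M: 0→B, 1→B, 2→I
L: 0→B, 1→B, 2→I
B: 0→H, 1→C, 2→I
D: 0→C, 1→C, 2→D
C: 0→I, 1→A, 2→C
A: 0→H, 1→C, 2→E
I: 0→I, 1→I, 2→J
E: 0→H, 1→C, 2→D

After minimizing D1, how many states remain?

Reachable states from the start: {A,B,C,D,E,H,I,J,K}. Unreachable: {F,G,L,M} — drop them.
Initial partition by acceptance: {C,H,K} | {A,B,D,E,I,J}.
Refine {C,H,K} on symbol 2: members go to different blocks, giving {C,H} and {K}.
Split {A,B,D,E,I,J} by δ(·,0) → {A,B,D,E,J} and {I}.
On input 1, block {A,B,D,E,J} splits into {A,B,D,E} and {J}.
Refine {A,B,D,E} on symbol 2: members go to different blocks, giving {A,D,E} and {B}.
No further refinement is possible. Final partition (6 blocks): {C,H} | {A,D,E} | {K} | {I} | {J} | {B}.

6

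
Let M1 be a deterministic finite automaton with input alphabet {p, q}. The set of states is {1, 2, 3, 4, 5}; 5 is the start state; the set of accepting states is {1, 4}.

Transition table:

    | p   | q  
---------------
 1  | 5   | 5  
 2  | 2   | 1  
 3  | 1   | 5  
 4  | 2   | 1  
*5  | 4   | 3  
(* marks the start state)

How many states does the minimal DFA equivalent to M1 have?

Initial partition by acceptance: {1,4} | {2,3,5}.
Refine {1,4} on symbol q: members go to different blocks, giving {1} and {4}.
Refine {2,3,5} on symbol p: members go to different blocks, giving {2} and {3} and {5}.
Stable partition: {1} | {2} | {4} | {3} | {5} — 5 equivalence classes.

5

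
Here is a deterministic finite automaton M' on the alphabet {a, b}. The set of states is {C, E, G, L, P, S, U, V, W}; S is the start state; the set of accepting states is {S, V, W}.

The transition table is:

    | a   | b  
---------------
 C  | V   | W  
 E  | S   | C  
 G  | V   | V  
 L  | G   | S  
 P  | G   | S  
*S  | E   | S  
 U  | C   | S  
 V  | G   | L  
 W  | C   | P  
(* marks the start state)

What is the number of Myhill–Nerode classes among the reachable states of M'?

First remove the unreachable states {U}; 8 states remain.
Start with accepting vs non-accepting: {S,V,W} | {C,E,G,L,P}.
Split {S,V,W} by δ(·,b) → {V,W} and {S}.
On input a, block {C,E,G,L,P} splits into {L,P} and {C,G} and {E}.
The partition is now stable with 5 blocks: {V,W} | {L,P} | {S} | {C,G} | {E}.

5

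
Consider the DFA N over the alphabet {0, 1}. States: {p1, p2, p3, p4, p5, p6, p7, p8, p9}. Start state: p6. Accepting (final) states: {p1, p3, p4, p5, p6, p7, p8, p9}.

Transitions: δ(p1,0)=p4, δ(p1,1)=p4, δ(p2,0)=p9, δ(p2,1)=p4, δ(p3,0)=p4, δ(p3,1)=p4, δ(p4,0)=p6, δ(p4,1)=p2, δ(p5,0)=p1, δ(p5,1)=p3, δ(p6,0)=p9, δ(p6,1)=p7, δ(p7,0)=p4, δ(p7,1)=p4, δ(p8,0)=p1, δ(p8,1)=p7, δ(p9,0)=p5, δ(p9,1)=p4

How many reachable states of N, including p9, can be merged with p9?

Reachable states from the start: {p1,p2,p3,p4,p5,p6,p7,p9}. Unreachable: {p8} — drop them.
Start with accepting vs non-accepting: {p1,p3,p4,p5,p6,p7,p9} | {p2}.
On input 1, block {p1,p3,p4,p5,p6,p7,p9} splits into {p1,p3,p5,p6,p7,p9} and {p4}.
Split {p1,p3,p5,p6,p7,p9} by δ(·,0) → {p1,p3,p7} and {p5,p6,p9}.
On input 0, block {p5,p6,p9} splits into {p6,p9} and {p5}.
On input 0, block {p6,p9} splits into {p6} and {p9}.
Stable partition: {p1,p3,p7} | {p2} | {p4} | {p6} | {p5} | {p9} — 6 equivalence classes.
The equivalence class containing p9 is {p9}, of size 1.

1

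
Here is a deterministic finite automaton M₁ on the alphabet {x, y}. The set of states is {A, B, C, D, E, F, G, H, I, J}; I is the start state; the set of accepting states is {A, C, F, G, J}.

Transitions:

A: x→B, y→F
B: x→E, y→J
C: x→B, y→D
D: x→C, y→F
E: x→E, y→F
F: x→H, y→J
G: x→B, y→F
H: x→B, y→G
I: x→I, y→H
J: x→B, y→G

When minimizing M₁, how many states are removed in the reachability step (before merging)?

3

Starting at I and following transitions, the reachable set is {B, E, F, G, H, I, J}. That leaves A, C, D unreachable — 3 in total.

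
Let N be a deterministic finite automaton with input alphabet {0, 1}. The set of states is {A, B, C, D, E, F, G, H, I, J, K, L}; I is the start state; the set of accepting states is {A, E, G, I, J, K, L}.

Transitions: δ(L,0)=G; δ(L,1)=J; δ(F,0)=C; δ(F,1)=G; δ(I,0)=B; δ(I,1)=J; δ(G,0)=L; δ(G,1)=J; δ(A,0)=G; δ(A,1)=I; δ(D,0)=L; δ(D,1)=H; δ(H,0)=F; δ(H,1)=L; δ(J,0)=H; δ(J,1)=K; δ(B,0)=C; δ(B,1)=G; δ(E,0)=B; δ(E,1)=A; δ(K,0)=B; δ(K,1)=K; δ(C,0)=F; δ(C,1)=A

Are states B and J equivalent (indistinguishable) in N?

No

Reachable states from the start: {A,B,C,F,G,H,I,J,K,L}. Unreachable: {D,E} — drop them.
P0 = {A,G,I,J,K,L} | {B,C,F,H}.
Refine {A,G,I,J,K,L} on symbol 0: members go to different blocks, giving {A,G,L} and {I,J,K}.
The partition is now stable with 3 blocks: {A,G,L} | {B,C,F,H} | {I,J,K}.
B and J end up in different blocks, so they are distinguishable. For instance, the string 'ε' is accepted from only J.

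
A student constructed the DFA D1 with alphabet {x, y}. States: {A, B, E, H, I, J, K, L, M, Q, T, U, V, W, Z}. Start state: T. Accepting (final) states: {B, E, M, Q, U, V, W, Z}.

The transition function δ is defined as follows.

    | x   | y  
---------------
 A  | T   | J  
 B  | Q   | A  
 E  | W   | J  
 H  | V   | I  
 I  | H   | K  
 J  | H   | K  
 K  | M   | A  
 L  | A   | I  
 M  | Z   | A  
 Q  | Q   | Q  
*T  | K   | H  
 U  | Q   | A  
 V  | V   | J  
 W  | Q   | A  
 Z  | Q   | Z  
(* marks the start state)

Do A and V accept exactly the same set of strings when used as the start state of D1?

Reachable states from the start: {A,H,I,J,K,M,Q,T,V,Z}. Unreachable: {B,E,L,U,W} — drop them.
P0 = {M,Q,V,Z} | {A,H,I,J,K,T}.
Refine {M,Q,V,Z} on symbol y: members go to different blocks, giving {M,V} and {Q,Z}.
Split {M,V} by δ(·,x) → {V} and {M}.
Split {A,H,I,J,K,T} by δ(·,x) → {A,I,J,T} and {H} and {K}.
Refine {A,I,J,T} on symbol x: members go to different blocks, giving {I,J} and {T} and {A}.
The partition is now stable with 8 blocks: {V} | {I,J} | {Q,Z} | {M} | {H} | {K} | {T} | {A}.
A and V end up in different blocks, so they are distinguishable. For instance, the string 'ε' is accepted from only V.

No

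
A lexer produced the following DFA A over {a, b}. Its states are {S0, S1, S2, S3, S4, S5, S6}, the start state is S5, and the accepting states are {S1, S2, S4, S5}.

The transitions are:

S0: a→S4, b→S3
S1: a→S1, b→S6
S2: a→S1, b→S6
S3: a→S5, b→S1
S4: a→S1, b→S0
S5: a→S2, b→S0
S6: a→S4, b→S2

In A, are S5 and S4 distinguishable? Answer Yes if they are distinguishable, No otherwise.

No

Initial partition by acceptance: {S1,S2,S4,S5} | {S0,S3,S6}.
On input b, block {S0,S3,S6} splits into {S3,S6} and {S0}.
Refine {S1,S2,S4,S5} on symbol b: members go to different blocks, giving {S1,S2} and {S4,S5}.
The partition is now stable with 4 blocks: {S1,S2} | {S3,S6} | {S0} | {S4,S5}.
S5 and S4 lie in the same block of the stable partition, so they are equivalent — no string distinguishes them.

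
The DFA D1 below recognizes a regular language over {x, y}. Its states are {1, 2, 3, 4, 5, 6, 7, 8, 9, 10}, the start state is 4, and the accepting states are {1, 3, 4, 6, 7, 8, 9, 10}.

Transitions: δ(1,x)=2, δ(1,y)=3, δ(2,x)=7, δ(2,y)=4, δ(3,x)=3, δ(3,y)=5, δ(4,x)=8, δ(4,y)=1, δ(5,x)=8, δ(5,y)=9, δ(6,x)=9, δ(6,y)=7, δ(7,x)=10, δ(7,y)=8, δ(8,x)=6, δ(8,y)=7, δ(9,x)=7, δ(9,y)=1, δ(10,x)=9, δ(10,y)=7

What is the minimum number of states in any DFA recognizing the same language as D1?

Every state is reachable, so we keep all 10.
Start with accepting vs non-accepting: {1,3,4,6,7,8,9,10} | {2,5}.
On input x, block {1,3,4,6,7,8,9,10} splits into {3,4,6,7,8,9,10} and {1}.
Refine {3,4,6,7,8,9,10} on symbol y: members go to different blocks, giving {6,7,8,10} and {4,9} and {3}.
Refine {6,7,8,10} on symbol x: members go to different blocks, giving {6,10} and {7,8}.
Stable partition: {6,10} | {2,5} | {1} | {4,9} | {3} | {7,8} — 6 equivalence classes.

6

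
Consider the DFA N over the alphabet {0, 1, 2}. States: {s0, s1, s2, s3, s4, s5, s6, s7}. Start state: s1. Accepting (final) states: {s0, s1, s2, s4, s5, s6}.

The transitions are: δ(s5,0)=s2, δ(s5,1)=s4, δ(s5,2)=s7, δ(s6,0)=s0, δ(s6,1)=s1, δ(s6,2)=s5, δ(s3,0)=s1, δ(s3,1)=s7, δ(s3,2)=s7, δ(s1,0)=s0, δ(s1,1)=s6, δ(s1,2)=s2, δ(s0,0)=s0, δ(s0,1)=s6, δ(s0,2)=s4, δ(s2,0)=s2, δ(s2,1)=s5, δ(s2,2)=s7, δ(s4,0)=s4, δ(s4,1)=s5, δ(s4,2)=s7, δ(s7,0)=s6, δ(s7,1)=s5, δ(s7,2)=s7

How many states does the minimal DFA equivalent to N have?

States {s3} cannot be reached from the start state, so discard them.
Start with accepting vs non-accepting: {s0,s1,s2,s4,s5,s6} | {s7}.
On input 2, block {s0,s1,s2,s4,s5,s6} splits into {s0,s1,s6} and {s2,s4,s5}.
No further refinement is possible. Final partition (3 blocks): {s0,s1,s6} | {s7} | {s2,s4,s5}.

3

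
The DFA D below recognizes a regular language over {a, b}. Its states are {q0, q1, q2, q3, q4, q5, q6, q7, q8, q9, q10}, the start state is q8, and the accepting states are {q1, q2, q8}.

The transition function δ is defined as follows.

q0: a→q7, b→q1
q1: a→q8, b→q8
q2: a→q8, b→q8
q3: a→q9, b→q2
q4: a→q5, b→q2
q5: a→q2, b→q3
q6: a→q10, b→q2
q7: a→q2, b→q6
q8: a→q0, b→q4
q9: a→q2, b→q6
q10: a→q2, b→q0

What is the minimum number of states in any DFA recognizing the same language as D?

Start with accepting vs non-accepting: {q1,q2,q8} | {q0,q3,q4,q5,q6,q7,q9,q10}.
Refine {q1,q2,q8} on symbol a: members go to different blocks, giving {q1,q2} and {q8}.
Refine {q0,q3,q4,q5,q6,q7,q9,q10} on symbol a: members go to different blocks, giving {q0,q3,q4,q6} and {q5,q7,q9,q10}.
Stable partition: {q1,q2} | {q0,q3,q4,q6} | {q8} | {q5,q7,q9,q10} — 4 equivalence classes.

4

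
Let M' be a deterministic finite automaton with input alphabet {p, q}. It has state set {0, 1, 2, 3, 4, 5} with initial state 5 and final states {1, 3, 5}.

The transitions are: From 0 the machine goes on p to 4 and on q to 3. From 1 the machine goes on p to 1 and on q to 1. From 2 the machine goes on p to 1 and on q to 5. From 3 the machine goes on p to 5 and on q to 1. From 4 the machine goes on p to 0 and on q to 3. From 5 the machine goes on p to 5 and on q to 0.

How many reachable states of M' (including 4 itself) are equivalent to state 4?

First remove the unreachable states {2}; 5 states remain.
Initial partition by acceptance: {1,3,5} | {0,4}.
Refine {1,3,5} on symbol q: members go to different blocks, giving {1,3} and {5}.
Split {1,3} by δ(·,p) → {1} and {3}.
No further refinement is possible. Final partition (4 blocks): {1} | {0,4} | {5} | {3}.
The equivalence class containing 4 is {0,4}, of size 2.

2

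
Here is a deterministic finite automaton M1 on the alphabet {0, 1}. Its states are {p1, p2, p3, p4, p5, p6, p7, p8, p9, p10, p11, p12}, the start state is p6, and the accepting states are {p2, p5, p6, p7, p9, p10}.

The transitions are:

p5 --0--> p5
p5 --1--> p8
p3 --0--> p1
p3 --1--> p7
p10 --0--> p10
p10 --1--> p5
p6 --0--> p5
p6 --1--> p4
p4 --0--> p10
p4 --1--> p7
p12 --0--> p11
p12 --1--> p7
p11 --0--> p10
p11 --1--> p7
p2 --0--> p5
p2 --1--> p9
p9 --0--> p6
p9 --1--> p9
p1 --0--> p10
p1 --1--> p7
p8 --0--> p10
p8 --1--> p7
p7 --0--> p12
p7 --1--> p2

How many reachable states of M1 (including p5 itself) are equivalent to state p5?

States {p1,p3} cannot be reached from the start state, so discard them.
P0 = {p2,p5,p6,p7,p9,p10} | {p4,p8,p11,p12}.
On input 0, block {p2,p5,p6,p7,p9,p10} splits into {p2,p5,p6,p9,p10} and {p7}.
Split {p2,p5,p6,p9,p10} by δ(·,1) → {p2,p9,p10} and {p5,p6}.
Refine {p2,p9,p10} on symbol 0: members go to different blocks, giving {p2,p9} and {p10}.
Split {p4,p8,p11,p12} by δ(·,0) → {p4,p8,p11} and {p12}.
Stable partition: {p2,p9} | {p4,p8,p11} | {p7} | {p5,p6} | {p10} | {p12} — 6 equivalence classes.
State p5 belongs to the block {p5,p6}, which has 2 states.

2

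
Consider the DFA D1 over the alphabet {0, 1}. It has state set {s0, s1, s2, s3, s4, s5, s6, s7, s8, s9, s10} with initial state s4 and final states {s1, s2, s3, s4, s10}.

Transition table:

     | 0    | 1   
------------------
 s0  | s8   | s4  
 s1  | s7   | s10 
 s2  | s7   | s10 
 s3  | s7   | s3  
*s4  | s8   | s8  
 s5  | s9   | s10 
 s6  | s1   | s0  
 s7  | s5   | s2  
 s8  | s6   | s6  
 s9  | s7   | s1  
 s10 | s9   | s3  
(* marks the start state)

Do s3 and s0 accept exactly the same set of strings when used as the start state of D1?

No

All states are reachable from the start state.
Initial partition by acceptance: {s1,s2,s3,s4,s10} | {s0,s5,s6,s7,s8,s9}.
On input 1, block {s1,s2,s3,s4,s10} splits into {s1,s2,s3,s10} and {s4}.
Refine {s0,s5,s6,s7,s8,s9} on symbol 0: members go to different blocks, giving {s0,s5,s7,s8,s9} and {s6}.
On input 0, block {s0,s5,s7,s8,s9} splits into {s0,s5,s7,s9} and {s8}.
Split {s0,s5,s7,s9} by δ(·,0) → {s5,s7,s9} and {s0}.
No further refinement is possible. Final partition (6 blocks): {s1,s2,s3,s10} | {s5,s7,s9} | {s4} | {s6} | {s8} | {s0}.
s3 and s0 end up in different blocks, so they are distinguishable. For instance, the string 'ε' is accepted from only s3.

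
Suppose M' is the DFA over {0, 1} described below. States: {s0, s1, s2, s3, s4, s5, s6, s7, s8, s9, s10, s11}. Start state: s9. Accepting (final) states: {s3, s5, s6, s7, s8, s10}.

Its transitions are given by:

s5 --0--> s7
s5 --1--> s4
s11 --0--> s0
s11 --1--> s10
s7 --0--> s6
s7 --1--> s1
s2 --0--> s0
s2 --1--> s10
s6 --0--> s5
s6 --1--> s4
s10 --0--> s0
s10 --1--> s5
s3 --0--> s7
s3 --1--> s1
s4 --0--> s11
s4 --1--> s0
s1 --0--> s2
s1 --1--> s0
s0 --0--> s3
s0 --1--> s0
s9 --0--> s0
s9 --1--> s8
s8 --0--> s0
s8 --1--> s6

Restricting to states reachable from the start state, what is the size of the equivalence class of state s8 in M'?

All states are reachable from the start state.
P0 = {s3,s5,s6,s7,s8,s10} | {s0,s1,s2,s4,s9,s11}.
Refine {s3,s5,s6,s7,s8,s10} on symbol 0: members go to different blocks, giving {s3,s5,s6,s7} and {s8,s10}.
Refine {s0,s1,s2,s4,s9,s11} on symbol 0: members go to different blocks, giving {s1,s2,s4,s9,s11} and {s0}.
Split {s1,s2,s4,s9,s11} by δ(·,0) → {s2,s9,s11} and {s1,s4}.
Stable partition: {s3,s5,s6,s7} | {s2,s9,s11} | {s8,s10} | {s0} | {s1,s4} — 5 equivalence classes.
State s8 belongs to the block {s8,s10}, which has 2 states.

2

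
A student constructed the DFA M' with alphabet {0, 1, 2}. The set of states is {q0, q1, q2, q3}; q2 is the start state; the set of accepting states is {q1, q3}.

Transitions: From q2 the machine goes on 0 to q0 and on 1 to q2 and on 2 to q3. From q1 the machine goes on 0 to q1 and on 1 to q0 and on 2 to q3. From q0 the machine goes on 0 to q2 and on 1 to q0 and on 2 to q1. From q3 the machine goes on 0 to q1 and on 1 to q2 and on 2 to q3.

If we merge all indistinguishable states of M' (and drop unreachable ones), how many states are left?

Every state is reachable, so we keep all 4.
Start with accepting vs non-accepting: {q1,q3} | {q0,q2}.
The partition is now stable with 2 blocks: {q1,q3} | {q0,q2}.

2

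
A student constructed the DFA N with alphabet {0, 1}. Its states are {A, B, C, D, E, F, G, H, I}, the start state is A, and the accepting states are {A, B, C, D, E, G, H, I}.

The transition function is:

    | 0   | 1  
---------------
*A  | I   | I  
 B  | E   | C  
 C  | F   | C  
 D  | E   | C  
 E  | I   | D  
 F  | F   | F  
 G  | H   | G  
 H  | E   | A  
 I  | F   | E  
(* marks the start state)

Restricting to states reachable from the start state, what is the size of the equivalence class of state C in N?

Reachable states from the start: {A,C,D,E,F,I}. Unreachable: {B,G,H} — drop them.
Initial partition by acceptance: {A,C,D,E,I} | {F}.
Split {A,C,D,E,I} by δ(·,0) → {A,D,E} and {C,I}.
Refine {A,D,E} on symbol 0: members go to different blocks, giving {A,E} and {D}.
Split {A,E} by δ(·,1) → {A} and {E}.
Refine {C,I} on symbol 1: members go to different blocks, giving {C} and {I}.
The partition is now stable with 6 blocks: {A} | {F} | {C} | {D} | {E} | {I}.
State C belongs to the block {C}, which has 1 states.

1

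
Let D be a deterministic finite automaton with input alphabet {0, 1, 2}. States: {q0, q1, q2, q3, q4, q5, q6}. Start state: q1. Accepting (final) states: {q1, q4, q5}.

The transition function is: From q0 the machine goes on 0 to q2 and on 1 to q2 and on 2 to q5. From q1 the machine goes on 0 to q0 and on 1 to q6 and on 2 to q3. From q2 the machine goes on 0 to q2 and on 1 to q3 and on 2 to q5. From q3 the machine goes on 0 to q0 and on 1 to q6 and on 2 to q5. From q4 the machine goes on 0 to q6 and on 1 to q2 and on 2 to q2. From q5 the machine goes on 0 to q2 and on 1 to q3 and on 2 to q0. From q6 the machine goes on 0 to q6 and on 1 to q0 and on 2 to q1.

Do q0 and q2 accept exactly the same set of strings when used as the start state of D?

Yes

First remove the unreachable states {q4}; 6 states remain.
Initial partition by acceptance: {q1,q5} | {q0,q2,q3,q6}.
Stable partition: {q1,q5} | {q0,q2,q3,q6} — 2 equivalence classes.
q0 and q2 lie in the same block of the stable partition, so they are equivalent — no string distinguishes them.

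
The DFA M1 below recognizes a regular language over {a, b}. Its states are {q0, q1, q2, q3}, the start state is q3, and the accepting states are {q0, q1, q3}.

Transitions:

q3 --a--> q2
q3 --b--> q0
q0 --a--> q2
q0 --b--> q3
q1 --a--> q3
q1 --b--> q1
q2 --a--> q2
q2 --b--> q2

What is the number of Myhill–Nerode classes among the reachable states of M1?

States {q1} cannot be reached from the start state, so discard them.
P0 = {q0,q3} | {q2}.
Stable partition: {q0,q3} | {q2} — 2 equivalence classes.

2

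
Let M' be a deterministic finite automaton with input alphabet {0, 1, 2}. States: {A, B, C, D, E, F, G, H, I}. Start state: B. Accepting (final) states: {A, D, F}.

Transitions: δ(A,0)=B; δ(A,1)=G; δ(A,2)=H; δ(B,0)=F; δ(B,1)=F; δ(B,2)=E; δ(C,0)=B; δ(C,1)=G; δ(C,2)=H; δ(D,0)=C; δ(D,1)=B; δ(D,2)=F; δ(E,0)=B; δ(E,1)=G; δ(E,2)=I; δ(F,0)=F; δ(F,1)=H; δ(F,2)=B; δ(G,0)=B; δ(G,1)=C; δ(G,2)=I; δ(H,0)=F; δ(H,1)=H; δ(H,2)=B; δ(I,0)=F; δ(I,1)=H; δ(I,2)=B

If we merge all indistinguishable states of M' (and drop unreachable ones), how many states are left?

States {A,D} cannot be reached from the start state, so discard them.
P0 = {F} | {B,C,E,G,H,I}.
Refine {B,C,E,G,H,I} on symbol 0: members go to different blocks, giving {B,H,I} and {C,E,G}.
Refine {B,H,I} on symbol 1: members go to different blocks, giving {H,I} and {B}.
The partition is now stable with 4 blocks: {F} | {H,I} | {C,E,G} | {B}.

4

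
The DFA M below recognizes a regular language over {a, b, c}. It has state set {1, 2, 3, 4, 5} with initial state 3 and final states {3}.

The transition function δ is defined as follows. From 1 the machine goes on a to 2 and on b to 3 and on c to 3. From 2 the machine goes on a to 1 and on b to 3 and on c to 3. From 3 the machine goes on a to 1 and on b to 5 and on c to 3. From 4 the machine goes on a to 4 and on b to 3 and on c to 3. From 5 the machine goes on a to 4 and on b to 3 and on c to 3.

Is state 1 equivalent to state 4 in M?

Yes

P0 = {3} | {1,2,4,5}.
No further refinement is possible. Final partition (2 blocks): {3} | {1,2,4,5}.
1 and 4 lie in the same block of the stable partition, so they are equivalent — no string distinguishes them.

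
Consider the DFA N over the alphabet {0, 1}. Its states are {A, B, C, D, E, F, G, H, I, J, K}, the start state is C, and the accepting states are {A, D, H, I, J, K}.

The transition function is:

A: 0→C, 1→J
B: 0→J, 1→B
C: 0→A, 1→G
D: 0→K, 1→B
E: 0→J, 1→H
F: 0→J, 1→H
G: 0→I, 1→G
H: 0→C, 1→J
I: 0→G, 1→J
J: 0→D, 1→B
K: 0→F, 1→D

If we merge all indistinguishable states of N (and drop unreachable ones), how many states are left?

7

Reachable states from the start: {A,B,C,D,F,G,H,I,J,K}. Unreachable: {E} — drop them.
Start with accepting vs non-accepting: {A,D,H,I,J,K} | {B,C,F,G}.
Refine {A,D,H,I,J,K} on symbol 0: members go to different blocks, giving {A,H,I,K} and {D,J}.
Split {B,C,F,G} by δ(·,0) → {B,F} and {C,G}.
Split {A,H,I,K} by δ(·,0) → {A,H,I} and {K}.
Refine {B,F} on symbol 1: members go to different blocks, giving {B} and {F}.
Refine {D,J} on symbol 0: members go to different blocks, giving {D} and {J}.
No further refinement is possible. Final partition (7 blocks): {A,H,I} | {B} | {D} | {C,G} | {K} | {F} | {J}.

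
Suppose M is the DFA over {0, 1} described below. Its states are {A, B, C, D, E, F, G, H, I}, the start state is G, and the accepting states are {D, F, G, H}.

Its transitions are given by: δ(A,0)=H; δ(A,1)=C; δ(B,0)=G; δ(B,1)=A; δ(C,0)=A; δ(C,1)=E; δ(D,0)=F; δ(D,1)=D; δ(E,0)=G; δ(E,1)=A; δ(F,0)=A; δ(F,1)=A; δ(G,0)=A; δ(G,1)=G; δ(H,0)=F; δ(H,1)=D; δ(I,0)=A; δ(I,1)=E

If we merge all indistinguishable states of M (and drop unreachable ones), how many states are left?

6

First remove the unreachable states {B,I}; 7 states remain.
Start with accepting vs non-accepting: {D,F,G,H} | {A,C,E}.
Refine {D,F,G,H} on symbol 0: members go to different blocks, giving {D,H} and {F,G}.
On input 0, block {A,C,E} splits into {A} and {C} and {E}.
Refine {F,G} on symbol 1: members go to different blocks, giving {F} and {G}.
The partition is now stable with 6 blocks: {D,H} | {A} | {F} | {C} | {E} | {G}.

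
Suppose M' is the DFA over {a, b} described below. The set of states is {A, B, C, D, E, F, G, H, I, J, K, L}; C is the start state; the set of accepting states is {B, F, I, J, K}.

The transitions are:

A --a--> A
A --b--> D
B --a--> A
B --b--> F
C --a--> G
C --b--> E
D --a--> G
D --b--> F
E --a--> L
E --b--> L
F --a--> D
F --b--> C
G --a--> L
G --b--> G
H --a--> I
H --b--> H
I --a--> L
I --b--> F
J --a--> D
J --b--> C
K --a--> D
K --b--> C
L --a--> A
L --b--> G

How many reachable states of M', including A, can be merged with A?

1

First remove the unreachable states {B,H,I,J,K}; 7 states remain.
Initial partition by acceptance: {F} | {A,C,D,E,G,L}.
Refine {A,C,D,E,G,L} on symbol b: members go to different blocks, giving {A,C,E,G,L} and {D}.
Refine {A,C,E,G,L} on symbol b: members go to different blocks, giving {C,E,G,L} and {A}.
On input a, block {C,E,G,L} splits into {C,E,G} and {L}.
On input a, block {C,E,G} splits into {E,G} and {C}.
Split {E,G} by δ(·,b) → {E} and {G}.
Stable partition: {F} | {E} | {D} | {A} | {L} | {C} | {G} — 7 equivalence classes.
The equivalence class containing A is {A}, of size 1.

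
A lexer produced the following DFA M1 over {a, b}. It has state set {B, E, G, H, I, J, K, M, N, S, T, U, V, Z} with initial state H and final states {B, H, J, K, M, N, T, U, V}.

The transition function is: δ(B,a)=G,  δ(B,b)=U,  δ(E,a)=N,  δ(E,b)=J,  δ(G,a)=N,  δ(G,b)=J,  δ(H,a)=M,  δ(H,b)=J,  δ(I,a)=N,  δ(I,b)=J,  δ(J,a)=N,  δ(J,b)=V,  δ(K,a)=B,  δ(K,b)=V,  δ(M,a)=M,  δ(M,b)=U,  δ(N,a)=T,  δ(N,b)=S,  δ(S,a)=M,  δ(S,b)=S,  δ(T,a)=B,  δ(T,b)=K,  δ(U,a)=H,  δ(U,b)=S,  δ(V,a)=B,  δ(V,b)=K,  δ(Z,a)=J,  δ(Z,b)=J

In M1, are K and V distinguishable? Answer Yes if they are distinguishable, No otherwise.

No

States {E,I,Z} cannot be reached from the start state, so discard them.
Initial partition by acceptance: {B,H,J,K,M,N,T,U,V} | {G,S}.
On input a, block {B,H,J,K,M,N,T,U,V} splits into {H,J,K,M,N,T,U,V} and {B}.
Split {H,J,K,M,N,T,U,V} by δ(·,a) → {H,J,M,N,U} and {K,T,V}.
Refine {H,J,M,N,U} on symbol a: members go to different blocks, giving {H,J,M,U} and {N}.
Refine {H,J,M,U} on symbol a: members go to different blocks, giving {H,M,U} and {J}.
Refine {H,M,U} on symbol b: members go to different blocks, giving {M} and {H} and {U}.
Refine {G,S} on symbol a: members go to different blocks, giving {G} and {S}.
No further refinement is possible. Final partition (9 blocks): {M} | {G} | {B} | {K,T,V} | {N} | {J} | {H} | {U} | {S}.
K and V lie in the same block of the stable partition, so they are equivalent — no string distinguishes them.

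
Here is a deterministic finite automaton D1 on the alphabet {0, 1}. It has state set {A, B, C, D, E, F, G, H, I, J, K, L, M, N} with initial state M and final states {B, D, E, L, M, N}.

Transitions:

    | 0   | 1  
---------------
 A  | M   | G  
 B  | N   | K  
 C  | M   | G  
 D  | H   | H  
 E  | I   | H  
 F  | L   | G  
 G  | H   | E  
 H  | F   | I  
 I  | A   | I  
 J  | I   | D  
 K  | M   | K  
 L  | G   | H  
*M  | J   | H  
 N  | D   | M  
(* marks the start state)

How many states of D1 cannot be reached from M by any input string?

Starting at M and following transitions, the reachable set is {A, D, E, F, G, H, I, J, L, M}. That leaves B, C, K, N unreachable — 4 in total.

4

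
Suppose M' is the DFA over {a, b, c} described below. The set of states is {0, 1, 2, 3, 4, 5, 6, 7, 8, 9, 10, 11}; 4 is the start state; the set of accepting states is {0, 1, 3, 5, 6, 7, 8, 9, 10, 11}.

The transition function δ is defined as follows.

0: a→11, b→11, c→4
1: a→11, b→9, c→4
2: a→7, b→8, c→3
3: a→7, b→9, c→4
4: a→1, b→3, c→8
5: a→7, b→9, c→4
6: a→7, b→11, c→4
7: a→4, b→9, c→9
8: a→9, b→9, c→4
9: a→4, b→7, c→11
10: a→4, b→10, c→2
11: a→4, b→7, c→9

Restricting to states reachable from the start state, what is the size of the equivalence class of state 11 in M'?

First remove the unreachable states {0,2,5,6,10}; 7 states remain.
Start with accepting vs non-accepting: {1,3,7,8,9,11} | {4}.
Refine {1,3,7,8,9,11} on symbol a: members go to different blocks, giving {1,3,8} and {7,9,11}.
The partition is now stable with 3 blocks: {1,3,8} | {4} | {7,9,11}.
State 11 belongs to the block {7,9,11}, which has 3 states.

3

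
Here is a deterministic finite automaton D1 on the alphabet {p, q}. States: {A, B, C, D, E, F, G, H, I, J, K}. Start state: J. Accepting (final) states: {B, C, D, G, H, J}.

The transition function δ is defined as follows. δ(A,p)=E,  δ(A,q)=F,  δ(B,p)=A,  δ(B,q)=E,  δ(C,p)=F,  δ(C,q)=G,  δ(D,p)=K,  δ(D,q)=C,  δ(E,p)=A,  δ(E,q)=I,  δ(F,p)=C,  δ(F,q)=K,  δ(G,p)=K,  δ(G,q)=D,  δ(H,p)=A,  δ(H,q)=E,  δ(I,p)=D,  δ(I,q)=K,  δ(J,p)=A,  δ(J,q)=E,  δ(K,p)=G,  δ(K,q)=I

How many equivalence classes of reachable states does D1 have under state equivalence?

First remove the unreachable states {B,H}; 9 states remain.
Start with accepting vs non-accepting: {C,D,G,J} | {A,E,F,I,K}.
Refine {C,D,G,J} on symbol q: members go to different blocks, giving {C,D,G} and {J}.
Split {A,E,F,I,K} by δ(·,p) → {F,I,K} and {A,E}.
The partition is now stable with 4 blocks: {C,D,G} | {F,I,K} | {J} | {A,E}.

4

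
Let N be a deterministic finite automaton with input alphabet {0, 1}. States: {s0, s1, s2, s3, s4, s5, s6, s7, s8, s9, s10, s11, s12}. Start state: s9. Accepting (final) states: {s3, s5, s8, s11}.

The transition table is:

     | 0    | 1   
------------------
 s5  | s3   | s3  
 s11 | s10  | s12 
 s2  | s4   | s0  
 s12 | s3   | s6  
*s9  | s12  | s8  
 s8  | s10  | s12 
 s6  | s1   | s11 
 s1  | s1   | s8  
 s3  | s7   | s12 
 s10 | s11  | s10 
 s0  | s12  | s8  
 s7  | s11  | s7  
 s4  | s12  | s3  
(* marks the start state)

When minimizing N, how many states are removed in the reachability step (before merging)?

No path from s9 leads to s0, s2, s4, s5; the other 9 states are all reachable.

4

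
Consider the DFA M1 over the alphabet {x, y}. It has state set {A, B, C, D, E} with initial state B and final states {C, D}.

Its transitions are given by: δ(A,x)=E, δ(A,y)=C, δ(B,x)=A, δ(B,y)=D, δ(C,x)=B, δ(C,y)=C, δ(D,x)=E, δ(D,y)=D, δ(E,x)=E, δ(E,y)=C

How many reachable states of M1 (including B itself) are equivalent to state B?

Every state is reachable, so we keep all 5.
P0 = {C,D} | {A,B,E}.
No further refinement is possible. Final partition (2 blocks): {C,D} | {A,B,E}.
The equivalence class containing B is {A,B,E}, of size 3.

3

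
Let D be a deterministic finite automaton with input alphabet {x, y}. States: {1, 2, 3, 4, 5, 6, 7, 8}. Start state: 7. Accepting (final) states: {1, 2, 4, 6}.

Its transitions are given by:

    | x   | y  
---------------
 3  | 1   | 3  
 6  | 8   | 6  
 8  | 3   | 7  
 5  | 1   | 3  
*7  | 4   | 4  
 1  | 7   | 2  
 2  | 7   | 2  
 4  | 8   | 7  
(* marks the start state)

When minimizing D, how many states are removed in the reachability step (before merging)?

No path from 7 leads to 5, 6; the other 6 states are all reachable.

2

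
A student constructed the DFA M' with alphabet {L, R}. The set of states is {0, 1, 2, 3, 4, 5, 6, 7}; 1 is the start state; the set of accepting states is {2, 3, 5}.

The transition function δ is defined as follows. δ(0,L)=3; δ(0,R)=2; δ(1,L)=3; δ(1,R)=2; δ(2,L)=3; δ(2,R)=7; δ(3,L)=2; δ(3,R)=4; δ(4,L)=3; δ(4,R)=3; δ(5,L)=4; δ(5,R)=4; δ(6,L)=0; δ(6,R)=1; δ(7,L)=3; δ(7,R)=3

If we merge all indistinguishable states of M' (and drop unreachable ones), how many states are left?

2

First remove the unreachable states {0,5,6}; 5 states remain.
Start with accepting vs non-accepting: {2,3} | {1,4,7}.
No further refinement is possible. Final partition (2 blocks): {2,3} | {1,4,7}.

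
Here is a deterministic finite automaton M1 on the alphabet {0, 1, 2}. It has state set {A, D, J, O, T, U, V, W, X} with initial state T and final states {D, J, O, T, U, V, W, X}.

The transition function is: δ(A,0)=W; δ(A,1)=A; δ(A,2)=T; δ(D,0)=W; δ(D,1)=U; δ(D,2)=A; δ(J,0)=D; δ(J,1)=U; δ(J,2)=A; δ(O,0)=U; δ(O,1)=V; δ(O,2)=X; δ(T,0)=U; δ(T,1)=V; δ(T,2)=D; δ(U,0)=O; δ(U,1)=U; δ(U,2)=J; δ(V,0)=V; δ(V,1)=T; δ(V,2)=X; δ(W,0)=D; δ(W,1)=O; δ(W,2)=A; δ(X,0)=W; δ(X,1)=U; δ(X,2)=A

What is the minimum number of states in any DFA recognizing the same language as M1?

3

Initial partition by acceptance: {D,J,O,T,U,V,W,X} | {A}.
On input 2, block {D,J,O,T,U,V,W,X} splits into {D,J,W,X} and {O,T,U,V}.
Stable partition: {D,J,W,X} | {A} | {O,T,U,V} — 3 equivalence classes.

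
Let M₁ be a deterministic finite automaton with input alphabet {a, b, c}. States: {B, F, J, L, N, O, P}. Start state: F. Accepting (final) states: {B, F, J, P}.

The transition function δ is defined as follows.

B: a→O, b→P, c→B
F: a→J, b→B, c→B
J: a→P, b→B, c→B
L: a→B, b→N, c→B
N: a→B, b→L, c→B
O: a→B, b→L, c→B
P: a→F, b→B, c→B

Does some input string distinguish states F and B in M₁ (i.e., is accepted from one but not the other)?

Every state is reachable, so we keep all 7.
Initial partition by acceptance: {B,F,J,P} | {L,N,O}.
Refine {B,F,J,P} on symbol a: members go to different blocks, giving {F,J,P} and {B}.
No further refinement is possible. Final partition (3 blocks): {F,J,P} | {L,N,O} | {B}.
F and B end up in different blocks, so they are distinguishable. For instance, the string 'a' is accepted from only F.

Yes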